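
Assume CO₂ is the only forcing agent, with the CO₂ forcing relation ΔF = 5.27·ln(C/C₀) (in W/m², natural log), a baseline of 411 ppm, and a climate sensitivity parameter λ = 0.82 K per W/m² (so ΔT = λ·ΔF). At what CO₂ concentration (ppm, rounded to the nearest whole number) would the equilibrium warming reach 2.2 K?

Required forcing: ΔF = ΔT/λ = 2.2/0.82 = 2.6829 W/m².
Then ln(C/411) = ΔF/5.27 = 2.6829/5.27 = 0.50909.
So C = 411 × e^0.50909 = 411 × 1.66378 = 683.81 ppm.

C ≈ 684 ppm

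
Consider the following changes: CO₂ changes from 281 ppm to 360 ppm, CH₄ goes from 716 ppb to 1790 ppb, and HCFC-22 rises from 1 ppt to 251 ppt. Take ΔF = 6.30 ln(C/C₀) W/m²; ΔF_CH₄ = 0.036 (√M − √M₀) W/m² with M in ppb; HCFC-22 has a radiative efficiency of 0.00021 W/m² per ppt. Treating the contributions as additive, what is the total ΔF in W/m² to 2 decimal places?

ΔF = 2.17 W/m²

CO₂: 6.30 × ln(360/281) = 6.30 × ln(1.28114) = 6.30 × 0.24775 = 1.5608 W/m².
CH₄: 0.036 × (√1790 − √716) = 0.036 × (42.3084 − 26.7582) = 0.036 × 15.5502 = 0.5598 W/m².
HCFC-22: ΔF = 0.00021 × (251 − 1) = 0.00021 × 250 = 0.0525 W/m².
Total ΔF = 1.5608 + 0.5598 + 0.0525 = 2.1731 W/m².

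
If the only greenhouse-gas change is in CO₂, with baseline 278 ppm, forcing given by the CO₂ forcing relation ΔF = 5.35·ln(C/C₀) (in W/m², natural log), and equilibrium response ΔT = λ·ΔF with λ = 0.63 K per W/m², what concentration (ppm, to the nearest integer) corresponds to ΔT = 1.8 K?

C ≈ 474 ppm

Required forcing: ΔF = ΔT/λ = 1.8/0.63 = 2.8571 W/m².
Then ln(C/278) = ΔF/5.35 = 2.8571/5.35 = 0.53404.
So C = 278 × e^0.53404 = 278 × 1.70581 = 474.22 ppm.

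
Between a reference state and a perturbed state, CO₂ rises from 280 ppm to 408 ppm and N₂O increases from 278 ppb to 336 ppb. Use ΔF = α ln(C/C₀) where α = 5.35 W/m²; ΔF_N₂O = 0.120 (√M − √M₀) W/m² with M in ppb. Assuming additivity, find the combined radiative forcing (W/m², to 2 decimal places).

ΔF = 2.21 W/m²

CO₂: 5.35 × ln(408/280) = 5.35 × ln(1.45714) = 5.35 × 0.37648 = 2.0142 W/m².
N₂O: 0.120 × (√336 − √278) = 0.120 × (18.3303 − 16.6733) = 0.120 × 1.6570 = 0.1988 W/m².
Total ΔF = 2.0142 + 0.1988 = 2.2130 W/m².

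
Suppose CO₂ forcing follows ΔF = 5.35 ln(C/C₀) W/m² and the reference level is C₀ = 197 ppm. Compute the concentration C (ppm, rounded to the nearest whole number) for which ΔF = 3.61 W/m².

C ≈ 387 ppm

Set 5.35 ln(C/197) = 3.61, so ln(C/197) = 3.61/5.35 = 0.67477.
Then C/197 = e^0.67477 = 1.96358, giving C = 197 × 1.96358 = 386.83 ppm.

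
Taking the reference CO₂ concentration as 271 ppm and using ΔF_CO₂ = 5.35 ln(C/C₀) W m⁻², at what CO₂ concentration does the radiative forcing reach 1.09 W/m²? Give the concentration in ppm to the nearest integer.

C ≈ 332 ppm

Set 5.35 ln(C/271) = 1.09, so ln(C/271) = 1.09/5.35 = 0.20374.
Then C/271 = e^0.20374 = 1.22598, giving C = 271 × 1.22598 = 332.24 ppm.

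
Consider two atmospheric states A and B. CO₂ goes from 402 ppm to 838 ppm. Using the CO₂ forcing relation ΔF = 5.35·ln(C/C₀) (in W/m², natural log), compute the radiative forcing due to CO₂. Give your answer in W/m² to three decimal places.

ΔF = 3.930 W/m²

CO₂ absorption bands are partially saturated, so forcing scales with the logarithm of the concentration ratio.
CO₂: 5.35 × ln(838/402) = 5.35 × ln(2.08458) = 5.35 × 0.73457 = 3.9299 W/m².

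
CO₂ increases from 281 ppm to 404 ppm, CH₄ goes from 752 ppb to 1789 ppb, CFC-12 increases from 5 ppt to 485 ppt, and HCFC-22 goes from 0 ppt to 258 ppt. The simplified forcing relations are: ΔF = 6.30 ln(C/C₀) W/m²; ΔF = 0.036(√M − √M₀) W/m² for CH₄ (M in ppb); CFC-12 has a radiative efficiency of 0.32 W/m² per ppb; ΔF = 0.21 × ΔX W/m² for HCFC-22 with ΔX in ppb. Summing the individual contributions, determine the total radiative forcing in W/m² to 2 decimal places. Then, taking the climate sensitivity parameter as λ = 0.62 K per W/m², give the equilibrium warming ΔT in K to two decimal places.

CO₂: 6.30 × ln(404/281) = 6.30 × ln(1.43772) = 6.30 × 0.36306 = 2.2873 W/m².
CH₄: 0.036 × (√1789 − √752) = 0.036 × (42.2966 − 27.4226) = 0.036 × 14.8740 = 0.5355 W/m².
CFC-12: Δ = 485 − 5 = 480 ppt = 0.480 ppb; ΔF = 0.32 × 0.480 = 0.1536 W/m².
HCFC-22: Δ = 258 − 0 = 258 ppt = 0.258 ppb; ΔF = 0.21 × 0.258 = 0.0542 W/m².
Total ΔF = 2.2873 + 0.5355 + 0.1536 + 0.0542 = 3.0306 W/m².
ΔT = λ ΔF = 0.62 × 3.03 = 1.8786 K.

ΔF = 3.03 W/m²; ΔT = 1.88 K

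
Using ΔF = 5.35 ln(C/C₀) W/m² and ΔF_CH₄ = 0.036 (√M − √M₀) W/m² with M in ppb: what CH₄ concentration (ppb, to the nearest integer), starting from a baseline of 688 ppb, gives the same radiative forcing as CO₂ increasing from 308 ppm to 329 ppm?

CO₂ forcing: 5.35 × ln(329/308) = 5.35 × 0.065958 = 0.35288 W/m².
Set 0.036(√M − √688) = 0.35288: √M = 0.35288/0.036 + √688 = 9.8022 + 26.2298 = 36.0320.
M = (36.0320)² = 1298.31 ppb.

M ≈ 1298 ppb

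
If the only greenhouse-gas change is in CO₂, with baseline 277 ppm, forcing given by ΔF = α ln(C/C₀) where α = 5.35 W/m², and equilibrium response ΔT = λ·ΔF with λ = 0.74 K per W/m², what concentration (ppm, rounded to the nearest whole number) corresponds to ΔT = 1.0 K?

Required forcing: ΔF = ΔT/λ = 1.0/0.74 = 1.3514 W/m².
Then ln(C/277) = ΔF/5.35 = 1.3514/5.35 = 0.25260.
So C = 277 × e^0.25260 = 277 × 1.28737 = 356.60 ppm.

C ≈ 357 ppm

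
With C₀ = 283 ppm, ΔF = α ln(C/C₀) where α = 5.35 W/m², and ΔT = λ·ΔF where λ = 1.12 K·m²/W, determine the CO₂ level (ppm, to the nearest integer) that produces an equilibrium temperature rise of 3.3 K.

C ≈ 491 ppm

Required forcing: ΔF = ΔT/λ = 3.3/1.12 = 2.9464 W/m².
Then ln(C/283) = ΔF/5.35 = 2.9464/5.35 = 0.55073.
So C = 283 × e^0.55073 = 283 × 1.73452 = 490.87 ppm.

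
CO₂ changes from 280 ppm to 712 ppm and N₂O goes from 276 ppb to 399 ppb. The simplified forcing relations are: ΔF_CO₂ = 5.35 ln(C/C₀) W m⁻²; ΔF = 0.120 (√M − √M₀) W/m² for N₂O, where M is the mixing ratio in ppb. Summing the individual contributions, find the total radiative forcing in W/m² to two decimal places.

CO₂: 5.35 × ln(712/280) = 5.35 × ln(2.54286) = 5.35 × 0.93329 = 4.9931 W/m².
N₂O: 0.120 × (√399 − √276) = 0.120 × (19.9750 − 16.6132) = 0.120 × 3.3618 = 0.4034 W/m².
Total ΔF = 4.9931 + 0.4034 = 5.3965 W/m².

ΔF = 5.40 W/m²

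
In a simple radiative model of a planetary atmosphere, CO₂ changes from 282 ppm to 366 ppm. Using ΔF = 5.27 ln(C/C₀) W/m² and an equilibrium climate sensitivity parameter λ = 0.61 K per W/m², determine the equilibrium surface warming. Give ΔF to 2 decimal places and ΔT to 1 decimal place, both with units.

ΔF = 1.37 W/m²; ΔT = 0.8 K

CO₂: 5.27 × ln(366/282) = 5.27 × ln(1.29787) = 5.27 × 0.26072 = 1.3740 W/m².
ΔT = λ ΔF = 0.61 × 1.37 = 0.8357 K.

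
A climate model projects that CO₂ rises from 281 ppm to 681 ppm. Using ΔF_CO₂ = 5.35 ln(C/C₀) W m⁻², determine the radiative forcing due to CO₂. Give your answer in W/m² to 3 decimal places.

ΔF = 4.736 W/m²

CO₂: 5.35 × ln(681/281) = 5.35 × ln(2.42349) = 5.35 × 0.88521 = 4.7359 W/m².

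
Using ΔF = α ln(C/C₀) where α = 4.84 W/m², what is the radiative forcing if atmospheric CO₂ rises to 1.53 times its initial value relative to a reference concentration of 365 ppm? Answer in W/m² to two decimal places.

ΔF = 2.06 W/m²

Because the forcing depends only on the ratio C/C₀, the initial concentration does not enter.
ΔF = 4.84 × ln(1.53) = 4.84 × 0.42527 = 2.0583 W/m².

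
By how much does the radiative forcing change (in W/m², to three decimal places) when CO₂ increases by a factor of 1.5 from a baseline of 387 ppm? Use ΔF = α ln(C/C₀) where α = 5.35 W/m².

ΔF = 2.169 W/m²

Because the forcing depends only on the ratio C/C₀, the initial concentration does not enter.
ΔF = 5.35 × ln(1.5) = 5.35 × 0.40547 = 2.1693 W/m².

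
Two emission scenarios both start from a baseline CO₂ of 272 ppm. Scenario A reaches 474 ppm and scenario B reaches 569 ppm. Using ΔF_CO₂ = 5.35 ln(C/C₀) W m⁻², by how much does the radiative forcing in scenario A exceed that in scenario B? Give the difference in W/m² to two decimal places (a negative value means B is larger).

ΔF_A = 5.35 ln(474/272) = 5.35 × 0.55541 = 2.9714 W/m².
ΔF_B = 5.35 ln(569/272) = 5.35 × 0.73808 = 3.9487 W/m².
Difference: 2.9714 − 3.9487 = -0.9773 W/m².
(Equivalently, ΔF_A − ΔF_B = 5.35 ln(474/569) = 5.35 × -0.18267 = -0.9773 W/m².)

ΔF_A − ΔF_B = -0.98 W/m²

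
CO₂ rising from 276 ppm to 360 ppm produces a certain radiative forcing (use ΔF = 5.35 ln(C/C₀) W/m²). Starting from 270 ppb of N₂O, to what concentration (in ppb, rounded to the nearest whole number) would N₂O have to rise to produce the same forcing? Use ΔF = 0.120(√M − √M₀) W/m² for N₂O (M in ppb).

M ≈ 800 ppb

CO₂ forcing: 5.35 × ln(360/276) = 5.35 × 0.265703 = 1.42151 W/m².
Set 0.120(√M − √270) = 1.42151: √M = 1.42151/0.120 + √270 = 11.8459 + 16.4317 = 28.2776.
M = (28.2776)² = 799.62 ppb.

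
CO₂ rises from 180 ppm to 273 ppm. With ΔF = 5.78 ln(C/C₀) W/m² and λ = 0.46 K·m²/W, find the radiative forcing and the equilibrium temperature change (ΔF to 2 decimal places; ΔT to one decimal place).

CO₂: 5.78 × ln(273/180) = 5.78 × ln(1.51667) = 5.78 × 0.41652 = 2.4075 W/m².
ΔT = λ ΔF = 0.46 × 2.41 = 1.1086 K.

ΔF = 2.41 W/m²; ΔT = 1.1 K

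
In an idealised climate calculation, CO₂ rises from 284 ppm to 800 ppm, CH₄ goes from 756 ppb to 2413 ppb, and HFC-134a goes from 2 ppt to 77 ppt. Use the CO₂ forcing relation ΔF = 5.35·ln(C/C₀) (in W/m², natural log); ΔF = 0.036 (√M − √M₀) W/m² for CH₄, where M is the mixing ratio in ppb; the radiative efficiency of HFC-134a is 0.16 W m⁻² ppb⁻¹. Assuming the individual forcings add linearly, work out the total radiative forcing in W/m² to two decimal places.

CO₂: 5.35 × ln(800/284) = 5.35 × ln(2.81690) = 5.35 × 1.03564 = 5.5407 W/m².
CH₄: 0.036 × (√2413 − √756) = 0.036 × (49.1223 − 27.4955) = 0.036 × 21.6268 = 0.7786 W/m².
HFC-134a: Δ = 77 − 2 = 75 ppt = 0.075 ppb; ΔF = 0.16 × 0.075 = 0.0120 W/m².
Total ΔF = 5.5407 + 0.7786 + 0.0120 = 6.3313 W/m².

ΔF = 6.33 W/m²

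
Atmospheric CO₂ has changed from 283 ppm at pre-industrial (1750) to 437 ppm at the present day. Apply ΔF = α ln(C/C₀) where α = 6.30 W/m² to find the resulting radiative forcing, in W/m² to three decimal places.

ΔF = 2.737 W/m²

CO₂: 6.30 × ln(437/283) = 6.30 × ln(1.54417) = 6.30 × 0.43449 = 2.7373 W/m².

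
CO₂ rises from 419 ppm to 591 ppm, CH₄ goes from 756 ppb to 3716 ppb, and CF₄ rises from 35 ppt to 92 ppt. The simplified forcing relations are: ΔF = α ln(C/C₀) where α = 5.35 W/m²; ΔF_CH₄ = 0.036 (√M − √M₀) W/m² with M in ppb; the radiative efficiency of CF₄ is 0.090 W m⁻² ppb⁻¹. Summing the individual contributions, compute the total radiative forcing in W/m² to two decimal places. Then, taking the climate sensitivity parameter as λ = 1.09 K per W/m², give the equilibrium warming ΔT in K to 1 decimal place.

CO₂: 5.35 × ln(591/419) = 5.35 × ln(1.41050) = 5.35 × 0.34394 = 1.8401 W/m².
CH₄: 0.036 × (√3716 − √756) = 0.036 × (60.9590 − 27.4955) = 0.036 × 33.4635 = 1.2047 W/m².
CF₄: Δ = 92 − 35 = 57 ppt = 0.057 ppb; ΔF = 0.090 × 0.057 = 0.0051 W/m².
Total ΔF = 1.8401 + 1.2047 + 0.0051 = 3.0499 W/m².
ΔT = λ ΔF = 1.09 × 3.05 = 3.3245 K.

ΔF = 3.05 W/m²; ΔT = 3.3 K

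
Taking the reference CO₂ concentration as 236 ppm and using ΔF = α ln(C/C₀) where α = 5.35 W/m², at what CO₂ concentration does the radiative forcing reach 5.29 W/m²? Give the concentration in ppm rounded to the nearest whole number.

C ≈ 634 ppm

Set 5.35 ln(C/236) = 5.29, so ln(C/236) = 5.29/5.35 = 0.98879.
Then C/236 = e^0.98879 = 2.68798, giving C = 236 × 2.68798 = 634.36 ppm.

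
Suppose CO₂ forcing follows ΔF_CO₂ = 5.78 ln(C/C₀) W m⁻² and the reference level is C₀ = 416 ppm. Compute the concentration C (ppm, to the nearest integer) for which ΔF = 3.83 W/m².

C ≈ 807 ppm

Set 5.78 ln(C/416) = 3.83, so ln(C/416) = 3.83/5.78 = 0.66263.
Then C/416 = e^0.66263 = 1.93989, giving C = 416 × 1.93989 = 806.99 ppm.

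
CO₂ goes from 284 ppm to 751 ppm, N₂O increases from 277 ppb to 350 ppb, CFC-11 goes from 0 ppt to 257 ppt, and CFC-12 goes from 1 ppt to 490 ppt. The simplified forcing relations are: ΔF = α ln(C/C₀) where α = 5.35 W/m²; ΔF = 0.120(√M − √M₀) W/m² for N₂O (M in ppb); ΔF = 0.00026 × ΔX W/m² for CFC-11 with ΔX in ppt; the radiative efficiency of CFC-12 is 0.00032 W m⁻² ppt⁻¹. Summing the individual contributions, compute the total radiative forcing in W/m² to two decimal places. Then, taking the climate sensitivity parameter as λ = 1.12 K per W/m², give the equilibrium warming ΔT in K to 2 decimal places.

CO₂: 5.35 × ln(751/284) = 5.35 × ln(2.64437) = 5.35 × 0.97243 = 5.2025 W/m².
N₂O: 0.120 × (√350 − √277) = 0.120 × (18.7083 − 16.6433) = 0.120 × 2.0650 = 0.2478 W/m².
CFC-11: ΔF = 0.00026 × (257 − 0) = 0.00026 × 257 = 0.0668 W/m².
CFC-12: ΔF = 0.00032 × (490 − 1) = 0.00032 × 489 = 0.1565 W/m².
Total ΔF = 5.2025 + 0.2478 + 0.0668 + 0.1565 = 5.6736 W/m².
ΔT = λ ΔF = 1.12 × 5.67 = 6.3504 K.

ΔF = 5.67 W/m²; ΔT = 6.35 K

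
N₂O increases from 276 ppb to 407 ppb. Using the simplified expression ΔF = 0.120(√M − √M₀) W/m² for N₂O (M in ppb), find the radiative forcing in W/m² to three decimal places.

N₂O: 0.120 × (√407 − √276) = 0.120 × (20.1742 − 16.6132) = 0.120 × 3.5610 = 0.4273 W/m².

ΔF = 0.427 W/m²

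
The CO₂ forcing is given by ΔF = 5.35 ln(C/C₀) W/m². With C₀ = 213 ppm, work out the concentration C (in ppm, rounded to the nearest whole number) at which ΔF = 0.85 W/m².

Set 5.35 ln(C/213) = 0.85, so ln(C/213) = 0.85/5.35 = 0.15888.
Then C/213 = e^0.15888 = 1.17220, giving C = 213 × 1.17220 = 249.68 ppm.

C ≈ 250 ppm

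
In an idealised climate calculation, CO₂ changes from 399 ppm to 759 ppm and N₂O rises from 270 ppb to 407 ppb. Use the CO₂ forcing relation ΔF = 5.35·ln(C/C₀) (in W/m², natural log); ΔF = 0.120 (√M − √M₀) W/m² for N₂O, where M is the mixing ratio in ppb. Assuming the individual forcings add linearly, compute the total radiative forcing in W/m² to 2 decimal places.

CO₂: 5.35 × ln(759/399) = 5.35 × ln(1.90226) = 5.35 × 0.64304 = 3.4403 W/m².
N₂O: 0.120 × (√407 − √270) = 0.120 × (20.1742 − 16.4317) = 0.120 × 3.7425 = 0.4491 W/m².
Total ΔF = 3.4403 + 0.4491 = 3.8894 W/m².

ΔF = 3.89 W/m²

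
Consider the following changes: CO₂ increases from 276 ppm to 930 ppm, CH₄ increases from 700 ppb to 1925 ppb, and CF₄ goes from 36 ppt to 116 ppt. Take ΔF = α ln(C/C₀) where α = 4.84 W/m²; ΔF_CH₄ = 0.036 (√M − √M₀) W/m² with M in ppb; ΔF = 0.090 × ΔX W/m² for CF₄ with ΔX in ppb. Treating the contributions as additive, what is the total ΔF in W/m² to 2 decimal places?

ΔF = 6.51 W/m²

CO₂: 4.84 × ln(930/276) = 4.84 × ln(3.36957) = 4.84 × 1.21479 = 5.8796 W/m².
CH₄: 0.036 × (√1925 − √700) = 0.036 × (43.8748 − 26.4575) = 0.036 × 17.4173 = 0.6270 W/m².
CF₄: Δ = 116 − 36 = 80 ppt = 0.080 ppb; ΔF = 0.090 × 0.080 = 0.0072 W/m².
Total ΔF = 5.8796 + 0.6270 + 0.0072 = 6.5138 W/m².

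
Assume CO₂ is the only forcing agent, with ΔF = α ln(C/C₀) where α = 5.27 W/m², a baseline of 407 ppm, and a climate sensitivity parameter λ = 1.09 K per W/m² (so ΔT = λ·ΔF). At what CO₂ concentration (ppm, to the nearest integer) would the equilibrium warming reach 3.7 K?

C ≈ 775 ppm

Required forcing: ΔF = ΔT/λ = 3.7/1.09 = 3.3945 W/m².
Then ln(C/407) = ΔF/5.27 = 3.3945/5.27 = 0.64412.
So C = 407 × e^0.64412 = 407 × 1.90431 = 775.05 ppm.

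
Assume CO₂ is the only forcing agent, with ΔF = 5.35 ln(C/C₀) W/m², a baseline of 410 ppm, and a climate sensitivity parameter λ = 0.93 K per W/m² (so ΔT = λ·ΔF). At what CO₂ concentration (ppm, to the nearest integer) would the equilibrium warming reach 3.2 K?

C ≈ 780 ppm

Required forcing: ΔF = ΔT/λ = 3.2/0.93 = 3.4409 W/m².
Then ln(C/410) = ΔF/5.35 = 3.4409/5.35 = 0.64316.
So C = 410 × e^0.64316 = 410 × 1.90248 = 780.02 ppm.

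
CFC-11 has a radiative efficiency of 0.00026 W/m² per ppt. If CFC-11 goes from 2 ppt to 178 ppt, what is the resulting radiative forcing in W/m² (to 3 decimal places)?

ΔF = 0.046 W/m²

CFC-11: ΔF = 0.00026 × (178 − 2) = 0.00026 × 176 = 0.0458 W/m².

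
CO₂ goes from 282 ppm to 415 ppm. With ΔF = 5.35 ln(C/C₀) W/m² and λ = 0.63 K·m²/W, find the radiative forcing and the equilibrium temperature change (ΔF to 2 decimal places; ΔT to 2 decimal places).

ΔF = 2.07 W/m²; ΔT = 1.30 K

CO₂: 5.35 × ln(415/282) = 5.35 × ln(1.47163) = 5.35 × 0.38637 = 2.0671 W/m².
ΔT = λ ΔF = 0.63 × 2.07 = 1.3041 K.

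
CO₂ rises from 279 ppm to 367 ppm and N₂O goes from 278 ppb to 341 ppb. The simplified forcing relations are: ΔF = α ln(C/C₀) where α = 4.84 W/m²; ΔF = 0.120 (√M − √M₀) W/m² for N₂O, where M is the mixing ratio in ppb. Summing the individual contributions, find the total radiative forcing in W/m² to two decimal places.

CO₂: 4.84 × ln(367/279) = 4.84 × ln(1.31541) = 4.84 × 0.27415 = 1.3269 W/m².
N₂O: 0.120 × (√341 − √278) = 0.120 × (18.4662 − 16.6733) = 0.120 × 1.7929 = 0.2151 W/m².
Total ΔF = 1.3269 + 0.2151 = 1.5420 W/m².

ΔF = 1.54 W/m²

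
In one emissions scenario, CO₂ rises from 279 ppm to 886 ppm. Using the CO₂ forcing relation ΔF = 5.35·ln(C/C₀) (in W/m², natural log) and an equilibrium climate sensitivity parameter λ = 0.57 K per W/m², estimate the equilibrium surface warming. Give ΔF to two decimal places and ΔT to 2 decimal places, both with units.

ΔF = 6.18 W/m²; ΔT = 3.52 K

CO₂: 5.35 × ln(886/279) = 5.35 × ln(3.17563) = 5.35 × 1.15551 = 6.1820 W/m².
ΔT = λ ΔF = 0.57 × 6.18 = 3.5226 K.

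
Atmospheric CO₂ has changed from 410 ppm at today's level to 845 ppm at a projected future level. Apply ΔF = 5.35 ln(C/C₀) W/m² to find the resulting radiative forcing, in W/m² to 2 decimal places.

ΔF = 3.87 W/m²

CO₂: 5.35 × ln(845/410) = 5.35 × ln(2.06098) = 5.35 × 0.72318 = 3.8690 W/m².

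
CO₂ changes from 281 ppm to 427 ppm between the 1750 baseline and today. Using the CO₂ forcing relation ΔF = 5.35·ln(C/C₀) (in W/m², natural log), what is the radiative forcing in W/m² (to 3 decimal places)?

CO₂: 5.35 × ln(427/281) = 5.35 × ln(1.51957) = 5.35 × 0.41843 = 2.2386 W/m².

ΔF = 2.239 W/m²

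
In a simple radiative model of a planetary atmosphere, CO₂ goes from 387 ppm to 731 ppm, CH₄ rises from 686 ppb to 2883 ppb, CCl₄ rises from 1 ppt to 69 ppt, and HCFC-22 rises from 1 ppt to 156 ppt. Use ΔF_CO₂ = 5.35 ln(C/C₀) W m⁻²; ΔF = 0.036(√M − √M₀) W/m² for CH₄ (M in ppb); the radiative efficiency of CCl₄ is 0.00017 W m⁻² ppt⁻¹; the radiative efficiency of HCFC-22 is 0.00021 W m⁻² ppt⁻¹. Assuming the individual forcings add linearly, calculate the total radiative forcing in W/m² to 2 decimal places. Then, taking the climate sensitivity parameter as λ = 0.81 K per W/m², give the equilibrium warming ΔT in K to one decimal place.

CO₂: 5.35 × ln(731/387) = 5.35 × ln(1.88889) = 5.35 × 0.63599 = 3.4025 W/m².
CH₄: 0.036 × (√2883 − √686) = 0.036 × (53.6936 − 26.1916) = 0.036 × 27.5020 = 0.9901 W/m².
CCl₄: ΔF = 0.00017 × (69 − 1) = 0.00017 × 68 = 0.0116 W/m².
HCFC-22: ΔF = 0.00021 × (156 − 1) = 0.00021 × 155 = 0.0326 W/m².
Total ΔF = 3.4025 + 0.9901 + 0.0116 + 0.0326 = 4.4368 W/m².
ΔT = λ ΔF = 0.81 × 4.44 = 3.5964 K.

ΔF = 4.44 W/m²; ΔT = 3.6 K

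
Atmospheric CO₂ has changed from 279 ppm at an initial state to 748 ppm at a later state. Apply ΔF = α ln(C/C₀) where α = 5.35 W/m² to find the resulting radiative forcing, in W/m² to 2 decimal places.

ΔF = 5.28 W/m²

CO₂: 5.35 × ln(748/279) = 5.35 × ln(2.68100) = 5.35 × 0.98619 = 5.2761 W/m².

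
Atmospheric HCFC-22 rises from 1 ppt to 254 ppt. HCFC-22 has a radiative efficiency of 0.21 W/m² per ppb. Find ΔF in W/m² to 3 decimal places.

ΔF = 0.053 W/m²

HCFC-22: Δ = 254 − 1 = 253 ppt = 0.253 ppb; ΔF = 0.21 × 0.253 = 0.0531 W/m².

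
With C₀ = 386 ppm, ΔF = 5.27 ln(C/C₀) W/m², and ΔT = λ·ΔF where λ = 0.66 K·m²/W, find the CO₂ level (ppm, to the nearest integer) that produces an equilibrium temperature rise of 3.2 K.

Required forcing: ΔF = ΔT/λ = 3.2/0.66 = 4.8485 W/m².
Then ln(C/386) = ΔF/5.27 = 4.8485/5.27 = 0.92002.
So C = 386 × e^0.92002 = 386 × 2.50934 = 968.61 ppm.

C ≈ 969 ppm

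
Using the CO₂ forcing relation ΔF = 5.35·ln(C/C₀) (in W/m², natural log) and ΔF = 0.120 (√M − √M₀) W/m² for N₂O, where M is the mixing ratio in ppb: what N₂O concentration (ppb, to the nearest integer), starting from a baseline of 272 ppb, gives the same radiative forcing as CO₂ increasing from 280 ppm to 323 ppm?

CO₂ forcing: 5.35 × ln(323/280) = 5.35 × 0.142863 = 0.76432 W/m².
Set 0.120(√M − √272) = 0.76432: √M = 0.76432/0.120 + √272 = 6.3693 + 16.4924 = 22.8617.
M = (22.8617)² = 522.66 ppb.

M ≈ 523 ppb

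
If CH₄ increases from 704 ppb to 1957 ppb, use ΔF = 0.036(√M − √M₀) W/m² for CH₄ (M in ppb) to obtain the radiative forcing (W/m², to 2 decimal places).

CH₄: 0.036 × (√1957 − √704) = 0.036 × (44.2380 − 26.5330) = 0.036 × 17.7050 = 0.6374 W/m².

ΔF = 0.64 W/m²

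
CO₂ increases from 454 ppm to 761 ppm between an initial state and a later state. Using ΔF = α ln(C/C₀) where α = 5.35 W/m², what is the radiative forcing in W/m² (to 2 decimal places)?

ΔF = 2.76 W/m²

CO₂ absorption bands are partially saturated, so forcing scales with the logarithm of the concentration ratio.
CO₂: 5.35 × ln(761/454) = 5.35 × ln(1.67621) = 5.35 × 0.51654 = 2.7635 W/m².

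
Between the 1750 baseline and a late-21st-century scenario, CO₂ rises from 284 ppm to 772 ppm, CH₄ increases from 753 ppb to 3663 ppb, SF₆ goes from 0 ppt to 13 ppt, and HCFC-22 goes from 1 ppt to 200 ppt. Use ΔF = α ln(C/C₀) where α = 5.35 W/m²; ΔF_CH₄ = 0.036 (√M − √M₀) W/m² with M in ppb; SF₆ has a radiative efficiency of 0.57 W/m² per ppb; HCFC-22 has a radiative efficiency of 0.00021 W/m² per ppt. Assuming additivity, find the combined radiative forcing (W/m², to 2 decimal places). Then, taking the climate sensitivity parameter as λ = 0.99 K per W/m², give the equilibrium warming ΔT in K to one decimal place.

CO₂: 5.35 × ln(772/284) = 5.35 × ln(2.71831) = 5.35 × 1.00001 = 5.3501 W/m².
CH₄: 0.036 × (√3663 − √753) = 0.036 × (60.5227 − 27.4408) = 0.036 × 33.0819 = 1.1909 W/m².
SF₆: Δ = 13 − 0 = 13 ppt = 0.013 ppb; ΔF = 0.57 × 0.013 = 0.0074 W/m².
HCFC-22: ΔF = 0.00021 × (200 − 1) = 0.00021 × 199 = 0.0418 W/m².
Total ΔF = 5.3501 + 1.1909 + 0.0074 + 0.0418 = 6.5902 W/m².
ΔT = λ ΔF = 0.99 × 6.59 = 6.5241 K.

ΔF = 6.59 W/m²; ΔT = 6.5 K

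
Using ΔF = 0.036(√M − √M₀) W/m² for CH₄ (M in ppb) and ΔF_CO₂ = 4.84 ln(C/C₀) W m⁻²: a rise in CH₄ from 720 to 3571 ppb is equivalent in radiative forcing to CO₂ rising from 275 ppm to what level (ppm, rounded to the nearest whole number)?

C ≈ 351 ppm

CH₄ forcing: 0.036 × (√3571 − √720) = 0.036 × (59.7578 − 26.8328) = 0.036 × 32.9250 = 1.18530 W/m².
Set 4.84 ln(C/275) = 1.18530: ln(C/275) = 1.18530/4.84 = 0.24490, so C = 275 × e^0.24490 = 275 × 1.27749 = 351.31 ppm.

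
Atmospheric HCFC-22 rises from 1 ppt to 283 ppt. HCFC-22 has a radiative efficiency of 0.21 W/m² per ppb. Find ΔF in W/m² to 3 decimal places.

ΔF = 0.059 W/m²

HCFC-22: Δ = 283 − 1 = 282 ppt = 0.282 ppb; ΔF = 0.21 × 0.282 = 0.0592 W/m².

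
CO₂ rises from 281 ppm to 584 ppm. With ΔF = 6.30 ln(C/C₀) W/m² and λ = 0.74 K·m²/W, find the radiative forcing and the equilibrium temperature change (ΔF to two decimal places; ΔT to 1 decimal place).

CO₂: 6.30 × ln(584/281) = 6.30 × ln(2.07829) = 6.30 × 0.73155 = 4.6088 W/m².
ΔT = λ ΔF = 0.74 × 4.61 = 3.4114 K.

ΔF = 4.61 W/m²; ΔT = 3.4 K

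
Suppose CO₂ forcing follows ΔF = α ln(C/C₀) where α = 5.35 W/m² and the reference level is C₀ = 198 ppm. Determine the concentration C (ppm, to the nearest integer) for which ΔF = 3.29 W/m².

C ≈ 366 ppm

Set 5.35 ln(C/198) = 3.29, so ln(C/198) = 3.29/5.35 = 0.61495.
Then C/198 = e^0.61495 = 1.84956, giving C = 198 × 1.84956 = 366.21 ppm.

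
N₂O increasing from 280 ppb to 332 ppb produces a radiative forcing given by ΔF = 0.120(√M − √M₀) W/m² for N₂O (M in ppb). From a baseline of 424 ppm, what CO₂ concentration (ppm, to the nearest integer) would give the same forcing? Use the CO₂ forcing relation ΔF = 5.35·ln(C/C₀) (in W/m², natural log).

C ≈ 438 ppm

N₂O forcing: 0.120 × (√332 − √280) = 0.120 × (18.2209 − 16.7332) = 0.120 × 1.4877 = 0.17852 W/m².
Set 5.35 ln(C/424) = 0.17852: ln(C/424) = 0.17852/5.35 = 0.03337, so C = 424 × e^0.03337 = 424 × 1.03393 = 438.39 ppm.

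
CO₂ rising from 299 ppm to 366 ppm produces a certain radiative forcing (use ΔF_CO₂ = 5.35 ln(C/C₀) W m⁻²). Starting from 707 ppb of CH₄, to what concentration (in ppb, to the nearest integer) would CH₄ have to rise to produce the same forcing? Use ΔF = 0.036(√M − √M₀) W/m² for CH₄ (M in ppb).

M ≈ 3208 ppb

CO₂ forcing: 5.35 × ln(366/299) = 5.35 × 0.202190 = 1.08172 W/m².
Set 0.036(√M − √707) = 1.08172: √M = 1.08172/0.036 + √707 = 30.0478 + 26.5895 = 56.6373.
M = (56.6373)² = 3207.78 ppb.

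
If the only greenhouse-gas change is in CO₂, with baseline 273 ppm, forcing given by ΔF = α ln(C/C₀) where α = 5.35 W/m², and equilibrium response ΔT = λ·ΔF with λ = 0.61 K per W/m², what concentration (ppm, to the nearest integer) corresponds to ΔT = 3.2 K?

C ≈ 728 ppm

Required forcing: ΔF = ΔT/λ = 3.2/0.61 = 5.2459 W/m².
Then ln(C/273) = ΔF/5.35 = 5.2459/5.35 = 0.98054.
So C = 273 × e^0.98054 = 273 × 2.66590 = 727.79 ppm.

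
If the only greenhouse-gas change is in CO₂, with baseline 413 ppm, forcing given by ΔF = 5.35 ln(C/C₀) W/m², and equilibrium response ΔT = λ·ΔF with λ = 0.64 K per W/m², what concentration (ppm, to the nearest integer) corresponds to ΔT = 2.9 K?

C ≈ 963 ppm

Required forcing: ΔF = ΔT/λ = 2.9/0.64 = 4.5313 W/m².
Then ln(C/413) = ΔF/5.35 = 4.5313/5.35 = 0.84697.
So C = 413 × e^0.84697 = 413 × 2.33257 = 963.35 ppm.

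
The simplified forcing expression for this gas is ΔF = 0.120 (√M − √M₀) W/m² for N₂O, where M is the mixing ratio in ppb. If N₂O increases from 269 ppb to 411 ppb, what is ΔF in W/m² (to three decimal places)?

ΔF = 0.465 W/m²

N₂O: 0.120 × (√411 − √269) = 0.120 × (20.2731 − 16.4012) = 0.120 × 3.8719 = 0.4646 W/m².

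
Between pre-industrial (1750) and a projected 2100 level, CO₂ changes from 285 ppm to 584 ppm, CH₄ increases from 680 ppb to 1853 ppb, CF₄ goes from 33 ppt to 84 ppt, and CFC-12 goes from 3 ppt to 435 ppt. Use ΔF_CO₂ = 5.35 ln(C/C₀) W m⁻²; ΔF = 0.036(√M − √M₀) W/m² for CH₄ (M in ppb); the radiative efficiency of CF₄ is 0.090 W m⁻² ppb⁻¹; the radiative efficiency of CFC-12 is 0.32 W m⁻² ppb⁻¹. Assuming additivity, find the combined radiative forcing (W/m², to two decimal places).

CO₂: 5.35 × ln(584/285) = 5.35 × ln(2.04912) = 5.35 × 0.71741 = 3.8381 W/m².
CH₄: 0.036 × (√1853 − √680) = 0.036 × (43.0465 − 26.0768) = 0.036 × 16.9697 = 0.6109 W/m².
CF₄: Δ = 84 − 33 = 51 ppt = 0.051 ppb; ΔF = 0.090 × 0.051 = 0.0046 W/m².
CFC-12: Δ = 435 − 3 = 432 ppt = 0.432 ppb; ΔF = 0.32 × 0.432 = 0.1382 W/m².
Total ΔF = 3.8381 + 0.6109 + 0.0046 + 0.1382 = 4.5918 W/m².

ΔF = 4.59 W/m²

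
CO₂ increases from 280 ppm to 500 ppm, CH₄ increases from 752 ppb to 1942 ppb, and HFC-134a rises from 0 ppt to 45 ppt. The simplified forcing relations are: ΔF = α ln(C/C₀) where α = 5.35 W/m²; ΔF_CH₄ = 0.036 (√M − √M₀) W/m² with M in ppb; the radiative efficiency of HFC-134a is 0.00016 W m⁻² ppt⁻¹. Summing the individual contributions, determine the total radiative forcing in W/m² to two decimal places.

CO₂: 5.35 × ln(500/280) = 5.35 × ln(1.78571) = 5.35 × 0.57982 = 3.1020 W/m².
CH₄: 0.036 × (√1942 − √752) = 0.036 × (44.0681 − 27.4226) = 0.036 × 16.6455 = 0.5992 W/m².
HFC-134a: ΔF = 0.00016 × (45 − 0) = 0.00016 × 45 = 0.0072 W/m².
Total ΔF = 3.1020 + 0.5992 + 0.0072 = 3.7084 W/m².

ΔF = 3.71 W/m²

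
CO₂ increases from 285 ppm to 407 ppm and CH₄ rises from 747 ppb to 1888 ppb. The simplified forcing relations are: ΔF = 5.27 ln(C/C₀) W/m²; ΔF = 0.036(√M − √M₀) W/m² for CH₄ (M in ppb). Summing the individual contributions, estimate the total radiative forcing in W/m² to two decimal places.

ΔF = 2.46 W/m²

CO₂: 5.27 × ln(407/285) = 5.27 × ln(1.42807) = 5.27 × 0.35632 = 1.8778 W/m².
CH₄: 0.036 × (√1888 − √747) = 0.036 × (43.4511 − 27.3313) = 0.036 × 16.1198 = 0.5803 W/m².
Total ΔF = 1.8778 + 0.5803 = 2.4581 W/m².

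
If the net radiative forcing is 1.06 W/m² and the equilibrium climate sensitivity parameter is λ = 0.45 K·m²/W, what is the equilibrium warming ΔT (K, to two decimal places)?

ΔT = λ ΔF = 0.45 × 1.06 = 0.4770 K.

ΔT = 0.48 K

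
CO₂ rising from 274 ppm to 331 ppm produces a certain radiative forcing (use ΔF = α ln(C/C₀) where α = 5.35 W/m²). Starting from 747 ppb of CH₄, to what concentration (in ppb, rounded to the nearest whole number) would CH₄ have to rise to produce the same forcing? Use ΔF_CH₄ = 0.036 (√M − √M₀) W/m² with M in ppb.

CO₂ forcing: 5.35 × ln(331/274) = 5.35 × 0.188990 = 1.01110 W/m².
Set 0.036(√M − √747) = 1.01110: √M = 1.01110/0.036 + √747 = 28.0861 + 27.3313 = 55.4174.
M = (55.4174)² = 3071.09 ppb.

M ≈ 3071 ppb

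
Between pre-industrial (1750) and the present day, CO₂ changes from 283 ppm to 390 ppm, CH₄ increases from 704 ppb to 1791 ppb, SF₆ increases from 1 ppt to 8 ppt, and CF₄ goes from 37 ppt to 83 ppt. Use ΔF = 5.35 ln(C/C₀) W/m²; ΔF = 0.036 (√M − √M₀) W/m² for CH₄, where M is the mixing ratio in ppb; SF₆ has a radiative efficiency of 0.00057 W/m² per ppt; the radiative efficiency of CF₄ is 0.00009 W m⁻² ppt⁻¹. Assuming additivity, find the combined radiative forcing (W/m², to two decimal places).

CO₂: 5.35 × ln(390/283) = 5.35 × ln(1.37809) = 5.35 × 0.32070 = 1.7157 W/m².
CH₄: 0.036 × (√1791 − √704) = 0.036 × (42.3202 − 26.5330) = 0.036 × 15.7872 = 0.5683 W/m².
SF₆: ΔF = 0.00057 × (8 − 1) = 0.00057 × 7 = 0.0040 W/m².
CF₄: ΔF = 0.00009 × (83 − 37) = 0.00009 × 46 = 0.0041 W/m².
Total ΔF = 1.7157 + 0.5683 + 0.0040 + 0.0041 = 2.2921 W/m².

ΔF = 2.29 W/m²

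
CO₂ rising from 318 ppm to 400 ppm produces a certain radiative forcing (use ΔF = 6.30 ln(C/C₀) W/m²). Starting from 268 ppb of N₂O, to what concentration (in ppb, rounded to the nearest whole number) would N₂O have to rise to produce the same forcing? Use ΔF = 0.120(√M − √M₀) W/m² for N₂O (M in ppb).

CO₂ forcing: 6.30 × ln(400/318) = 6.30 × 0.229413 = 1.44530 W/m².
Set 0.120(√M − √268) = 1.44530: √M = 1.44530/0.120 + √268 = 12.0442 + 16.3707 = 28.4149.
M = (28.4149)² = 807.41 ppb.

M ≈ 807 ppb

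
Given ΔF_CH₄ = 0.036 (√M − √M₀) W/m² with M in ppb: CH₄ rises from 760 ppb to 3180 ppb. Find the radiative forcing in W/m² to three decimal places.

ΔF = 1.038 W/m²

CH₄: 0.036 × (√3180 − √760) = 0.036 × (56.3915 − 27.5681) = 0.036 × 28.8234 = 1.0376 W/m².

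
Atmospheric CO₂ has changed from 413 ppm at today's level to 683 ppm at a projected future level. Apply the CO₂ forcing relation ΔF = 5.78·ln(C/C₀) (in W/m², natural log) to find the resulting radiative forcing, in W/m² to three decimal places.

ΔF = 2.908 W/m²

CO₂ absorption bands are partially saturated, so forcing scales with the logarithm of the concentration ratio.
CO₂: 5.78 × ln(683/413) = 5.78 × ln(1.65375) = 5.78 × 0.50305 = 2.9076 W/m².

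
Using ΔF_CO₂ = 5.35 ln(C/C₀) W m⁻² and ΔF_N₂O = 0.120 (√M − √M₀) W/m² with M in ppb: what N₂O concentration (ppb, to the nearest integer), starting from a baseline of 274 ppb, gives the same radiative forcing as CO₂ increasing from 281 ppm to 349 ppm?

M ≈ 687 ppb

CO₂ forcing: 5.35 × ln(349/281) = 5.35 × 0.216717 = 1.15944 W/m².
Set 0.120(√M − √274) = 1.15944: √M = 1.15944/0.120 + √274 = 9.6620 + 16.5529 = 26.2149.
M = (26.2149)² = 687.22 ppb.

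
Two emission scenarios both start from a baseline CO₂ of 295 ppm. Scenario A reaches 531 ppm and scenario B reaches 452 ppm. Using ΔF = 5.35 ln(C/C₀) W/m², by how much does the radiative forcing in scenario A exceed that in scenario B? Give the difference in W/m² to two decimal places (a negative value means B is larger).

ΔF_A = 5.35 ln(531/295) = 5.35 × 0.58779 = 3.1447 W/m².
ΔF_B = 5.35 ln(452/295) = 5.35 × 0.42671 = 2.2829 W/m².
Difference: 3.1447 − 2.2829 = 0.8618 W/m².
(Equivalently, ΔF_A − ΔF_B = 5.35 ln(531/452) = 5.35 × 0.16108 = 0.8618 W/m².)

ΔF_A − ΔF_B = 0.86 W/m²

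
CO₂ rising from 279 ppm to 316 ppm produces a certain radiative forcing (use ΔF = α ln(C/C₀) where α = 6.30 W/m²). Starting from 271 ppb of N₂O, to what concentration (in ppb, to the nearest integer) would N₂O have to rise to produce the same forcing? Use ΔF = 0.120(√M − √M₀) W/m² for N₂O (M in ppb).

M ≈ 529 ppb

CO₂ forcing: 6.30 × ln(316/279) = 6.30 × 0.124530 = 0.78454 W/m².
Set 0.120(√M − √271) = 0.78454: √M = 0.78454/0.120 + √271 = 6.5378 + 16.4621 = 22.9999.
M = (22.9999)² = 529.00 ppb.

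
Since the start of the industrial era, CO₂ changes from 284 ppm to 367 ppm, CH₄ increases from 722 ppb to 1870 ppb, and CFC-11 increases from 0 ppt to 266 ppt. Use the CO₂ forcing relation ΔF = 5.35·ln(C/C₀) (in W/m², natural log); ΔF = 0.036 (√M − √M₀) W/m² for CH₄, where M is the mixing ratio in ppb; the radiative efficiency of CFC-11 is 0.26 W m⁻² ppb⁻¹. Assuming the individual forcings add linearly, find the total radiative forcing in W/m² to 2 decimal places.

ΔF = 2.03 W/m²

CO₂: 5.35 × ln(367/284) = 5.35 × ln(1.29225) = 5.35 × 0.25638 = 1.3716 W/m².
CH₄: 0.036 × (√1870 − √722) = 0.036 × (43.2435 − 26.8701) = 0.036 × 16.3734 = 0.5894 W/m².
CFC-11: Δ = 266 − 0 = 266 ppt = 0.266 ppb; ΔF = 0.26 × 0.266 = 0.0692 W/m².
Total ΔF = 1.3716 + 0.5894 + 0.0692 = 2.0302 W/m².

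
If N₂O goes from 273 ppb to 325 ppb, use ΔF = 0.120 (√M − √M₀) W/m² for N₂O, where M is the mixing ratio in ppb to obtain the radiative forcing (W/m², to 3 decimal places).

N₂O: 0.120 × (√325 − √273) = 0.120 × (18.0278 − 16.5227) = 0.120 × 1.5051 = 0.1806 W/m².

ΔF = 0.181 W/m²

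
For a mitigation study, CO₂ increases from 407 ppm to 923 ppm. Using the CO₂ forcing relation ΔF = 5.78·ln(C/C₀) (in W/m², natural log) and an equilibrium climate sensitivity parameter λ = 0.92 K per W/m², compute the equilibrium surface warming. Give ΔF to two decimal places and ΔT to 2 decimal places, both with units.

CO₂: 5.78 × ln(923/407) = 5.78 × ln(2.26781) = 5.78 × 0.81881 = 4.7327 W/m².
ΔT = λ ΔF = 0.92 × 4.73 = 4.3516 K.

ΔF = 4.73 W/m²; ΔT = 4.35 K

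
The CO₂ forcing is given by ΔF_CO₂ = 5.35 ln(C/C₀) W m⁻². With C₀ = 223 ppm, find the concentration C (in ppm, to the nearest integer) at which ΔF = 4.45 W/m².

C ≈ 512 ppm

Set 5.35 ln(C/223) = 4.45, so ln(C/223) = 4.45/5.35 = 0.83178.
Then C/223 = e^0.83178 = 2.29740, giving C = 223 × 2.29740 = 512.32 ppm.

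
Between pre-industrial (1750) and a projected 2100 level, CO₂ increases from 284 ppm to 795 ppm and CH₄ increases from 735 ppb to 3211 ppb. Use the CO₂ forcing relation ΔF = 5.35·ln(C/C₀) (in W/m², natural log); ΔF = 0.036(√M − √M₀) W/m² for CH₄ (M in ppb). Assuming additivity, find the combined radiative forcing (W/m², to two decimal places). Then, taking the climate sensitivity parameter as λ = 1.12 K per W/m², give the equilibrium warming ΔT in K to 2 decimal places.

CO₂: 5.35 × ln(795/284) = 5.35 × ln(2.79930) = 5.35 × 1.02937 = 5.5071 W/m².
CH₄: 0.036 × (√3211 − √735) = 0.036 × (56.6657 − 27.1109) = 0.036 × 29.5548 = 1.0640 W/m².
Total ΔF = 5.5071 + 1.0640 = 6.5711 W/m².
ΔT = λ ΔF = 1.12 × 6.57 = 7.3584 K.

ΔF = 6.57 W/m²; ΔT = 7.36 K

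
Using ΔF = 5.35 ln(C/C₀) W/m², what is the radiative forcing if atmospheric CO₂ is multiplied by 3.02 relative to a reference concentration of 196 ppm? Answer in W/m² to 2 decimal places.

ΔF = 5.91 W/m²

Because the forcing depends only on the ratio C/C₀, the initial concentration does not enter.
ΔF = 5.35 × ln(3.02) = 5.35 × 1.10526 = 5.9131 W/m².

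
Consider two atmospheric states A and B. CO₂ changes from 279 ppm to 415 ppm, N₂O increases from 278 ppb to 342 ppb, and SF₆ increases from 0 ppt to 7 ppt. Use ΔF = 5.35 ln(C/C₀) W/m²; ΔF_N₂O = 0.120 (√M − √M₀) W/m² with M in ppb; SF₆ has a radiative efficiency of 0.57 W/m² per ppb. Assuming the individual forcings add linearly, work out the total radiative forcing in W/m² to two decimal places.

CO₂: 5.35 × ln(415/279) = 5.35 × ln(1.48746) = 5.35 × 0.39707 = 2.1243 W/m².
N₂O: 0.120 × (√342 − √278) = 0.120 × (18.4932 − 16.6733) = 0.120 × 1.8199 = 0.2184 W/m².
SF₆: Δ = 7 − 0 = 7 ppt = 0.007 ppb; ΔF = 0.57 × 0.007 = 0.0040 W/m².
Total ΔF = 2.1243 + 0.2184 + 0.0040 = 2.3467 W/m².

ΔF = 2.35 W/m²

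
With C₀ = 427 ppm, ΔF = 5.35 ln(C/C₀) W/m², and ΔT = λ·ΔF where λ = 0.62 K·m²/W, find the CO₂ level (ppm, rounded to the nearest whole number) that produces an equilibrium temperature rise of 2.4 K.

Required forcing: ΔF = ΔT/λ = 2.4/0.62 = 3.8710 W/m².
Then ln(C/427) = ΔF/5.35 = 3.8710/5.35 = 0.72355.
So C = 427 × e^0.72355 = 427 × 2.06174 = 880.36 ppm.

C ≈ 880 ppm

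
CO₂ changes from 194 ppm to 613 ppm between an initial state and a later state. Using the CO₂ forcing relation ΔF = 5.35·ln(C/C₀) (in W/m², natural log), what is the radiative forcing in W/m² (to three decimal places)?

ΔF = 6.155 W/m²

CO₂ absorption bands are partially saturated, so forcing scales with the logarithm of the concentration ratio.
CO₂: 5.35 × ln(613/194) = 5.35 × ln(3.15979) = 5.35 × 1.15051 = 6.1552 W/m².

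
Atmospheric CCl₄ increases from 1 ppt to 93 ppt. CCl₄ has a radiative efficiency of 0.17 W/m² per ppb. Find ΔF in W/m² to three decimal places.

CCl₄: Δ = 93 − 1 = 92 ppt = 0.092 ppb; ΔF = 0.17 × 0.092 = 0.0156 W/m².

ΔF = 0.016 W/m²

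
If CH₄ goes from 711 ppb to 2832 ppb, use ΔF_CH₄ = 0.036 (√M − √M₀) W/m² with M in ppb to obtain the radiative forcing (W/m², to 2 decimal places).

ΔF = 0.96 W/m²

CH₄: 0.036 × (√2832 − √711) = 0.036 × (53.2165 − 26.6646) = 0.036 × 26.5519 = 0.9559 W/m².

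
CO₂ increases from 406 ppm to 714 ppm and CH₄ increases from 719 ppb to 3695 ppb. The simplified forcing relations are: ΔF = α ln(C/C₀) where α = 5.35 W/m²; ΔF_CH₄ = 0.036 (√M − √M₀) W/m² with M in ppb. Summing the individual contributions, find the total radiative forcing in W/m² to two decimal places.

ΔF = 4.24 W/m²

CO₂: 5.35 × ln(714/406) = 5.35 × ln(1.75862) = 5.35 × 0.56453 = 3.0202 W/m².
CH₄: 0.036 × (√3695 − √719) = 0.036 × (60.7865 − 26.8142) = 0.036 × 33.9723 = 1.2230 W/m².
Total ΔF = 3.0202 + 1.2230 = 4.2432 W/m².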